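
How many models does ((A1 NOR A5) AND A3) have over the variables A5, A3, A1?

Satisfying assignments: (0,1,0)
Count: 1 out of 8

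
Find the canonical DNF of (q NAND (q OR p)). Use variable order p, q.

(NOT p AND NOT q) OR (p AND NOT q)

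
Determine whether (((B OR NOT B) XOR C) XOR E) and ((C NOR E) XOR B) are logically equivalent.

No. Counterexample: with C=0, E=0, B=1, Expression 1 = 1 but Expression 2 = 0.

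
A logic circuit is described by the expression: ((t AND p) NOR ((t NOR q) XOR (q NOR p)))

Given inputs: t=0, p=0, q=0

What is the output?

Substituting: ((0 AND 0) NOR ((0 NOR 0) XOR (0 NOR 0)))
= 1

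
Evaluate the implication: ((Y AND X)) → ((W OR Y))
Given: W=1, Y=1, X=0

Antecedent ((Y AND X)) = 0; consequent ((W OR Y)) = 1.
0 → 1 = 1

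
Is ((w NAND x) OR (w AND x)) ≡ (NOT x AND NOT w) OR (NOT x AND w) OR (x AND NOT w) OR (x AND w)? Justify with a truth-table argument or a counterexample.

Yes, they are equivalent — the two output columns agree on all 4 assignments:
x | w | Expression 1 | Expression 2
-----------------------------------
0 | 0 | 1 | 1
0 | 1 | 1 | 1
1 | 0 | 1 | 1
1 | 1 | 1 | 1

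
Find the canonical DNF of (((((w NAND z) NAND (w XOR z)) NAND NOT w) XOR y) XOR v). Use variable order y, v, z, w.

(NOT y AND NOT v AND NOT z AND w) OR (NOT y AND NOT v AND z AND NOT w) OR (NOT y AND NOT v AND z AND w) OR (NOT y AND v AND NOT z AND NOT w) OR (y AND NOT v AND NOT z AND NOT w) OR (y AND v AND NOT z AND w) OR (y AND v AND z AND NOT w) OR (y AND v AND z AND w)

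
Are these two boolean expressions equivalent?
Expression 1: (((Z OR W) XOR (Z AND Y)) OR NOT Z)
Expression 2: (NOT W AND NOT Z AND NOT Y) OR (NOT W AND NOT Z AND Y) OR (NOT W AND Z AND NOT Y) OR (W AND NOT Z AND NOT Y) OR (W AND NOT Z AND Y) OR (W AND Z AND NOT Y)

Yes, they are equivalent — the two output columns agree on all 8 assignments:
W | Z | Y | Expression 1 | Expression 2
---------------------------------------
0 | 0 | 0 | 1 | 1
0 | 0 | 1 | 1 | 1
0 | 1 | 0 | 1 | 1
0 | 1 | 1 | 0 | 0
1 | 0 | 0 | 1 | 1
1 | 0 | 1 | 1 | 1
1 | 1 | 0 | 1 | 1
1 | 1 | 1 | 0 | 0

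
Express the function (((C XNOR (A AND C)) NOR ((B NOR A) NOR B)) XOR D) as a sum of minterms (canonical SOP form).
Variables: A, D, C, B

Σm(2, 3, 4, 5, 12, 13, 14, 15) = (NOT A AND NOT D AND C AND NOT B) OR (NOT A AND NOT D AND C AND B) OR (NOT A AND D AND NOT C AND NOT B) OR (NOT A AND D AND NOT C AND B) OR (A AND D AND NOT C AND NOT B) OR (A AND D AND NOT C AND B) OR (A AND D AND C AND NOT B) OR (A AND D AND C AND B)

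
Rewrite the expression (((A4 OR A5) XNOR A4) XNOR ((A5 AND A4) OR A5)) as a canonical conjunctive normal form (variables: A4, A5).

(A4 OR A5) AND (A4 OR NOT A5) AND (NOT A4 OR A5)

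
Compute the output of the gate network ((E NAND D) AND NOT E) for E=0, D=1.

Substituting: ((0 NAND 1) AND NOT 0)
= 1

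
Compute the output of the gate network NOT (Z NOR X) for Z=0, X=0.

Substituting: NOT (0 NOR 0)
= 0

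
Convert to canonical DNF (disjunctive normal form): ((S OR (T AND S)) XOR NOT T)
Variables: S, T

(NOT S AND NOT T) OR (S AND T)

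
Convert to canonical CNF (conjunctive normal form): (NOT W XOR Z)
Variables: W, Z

(W OR NOT Z) AND (NOT W OR Z)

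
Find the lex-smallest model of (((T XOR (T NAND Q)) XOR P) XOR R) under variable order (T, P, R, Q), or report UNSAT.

T=0, P=0, R=0, Q=0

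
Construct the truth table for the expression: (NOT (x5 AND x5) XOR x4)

x4 | x5 | Output
----------------
0 | 0 | 1
0 | 1 | 0
1 | 0 | 0
1 | 1 | 1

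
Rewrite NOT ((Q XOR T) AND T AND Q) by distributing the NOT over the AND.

NOT (Q XOR T) OR NOT T OR NOT Q
De Morgan's: NOT(AND of terms) = OR of negations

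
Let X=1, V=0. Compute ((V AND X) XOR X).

Substituting: ((0 AND 1) XOR 1)
= 1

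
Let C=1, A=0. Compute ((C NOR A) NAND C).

Substituting: ((1 NOR 0) NAND 1)
= 1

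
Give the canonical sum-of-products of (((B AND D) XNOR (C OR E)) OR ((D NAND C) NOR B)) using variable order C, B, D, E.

Σm(0, 2, 4, 7, 10, 11, 14, 15) = (NOT C AND NOT B AND NOT D AND NOT E) OR (NOT C AND NOT B AND D AND NOT E) OR (NOT C AND B AND NOT D AND NOT E) OR (NOT C AND B AND D AND E) OR (C AND NOT B AND D AND NOT E) OR (C AND NOT B AND D AND E) OR (C AND B AND D AND NOT E) OR (C AND B AND D AND E)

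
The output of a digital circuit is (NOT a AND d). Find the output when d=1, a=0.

Substituting: (NOT 0 AND 1)
= 1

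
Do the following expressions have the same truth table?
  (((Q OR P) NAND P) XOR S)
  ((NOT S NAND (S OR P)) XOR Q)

No. Counterexample: with S=0, Q=1, P=0, Expression 1 = 1 but Expression 2 = 0.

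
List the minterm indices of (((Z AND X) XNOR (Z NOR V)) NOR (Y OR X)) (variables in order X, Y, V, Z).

Σm(0) = (NOT X AND NOT Y AND NOT V AND NOT Z)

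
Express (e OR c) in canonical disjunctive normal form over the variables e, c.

(NOT e AND c) OR (e AND NOT c) OR (e AND c)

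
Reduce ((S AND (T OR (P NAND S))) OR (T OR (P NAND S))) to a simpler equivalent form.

By absorption (E OR (E AND v) = E):
= (T OR (P NAND S))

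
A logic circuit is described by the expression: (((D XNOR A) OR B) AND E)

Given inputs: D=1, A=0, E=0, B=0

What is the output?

Substituting: (((1 XNOR 0) OR 0) AND 0)
= 0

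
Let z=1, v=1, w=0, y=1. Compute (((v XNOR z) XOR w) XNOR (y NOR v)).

Substituting: (((1 XNOR 1) XOR 0) XNOR (1 NOR 1))
= 0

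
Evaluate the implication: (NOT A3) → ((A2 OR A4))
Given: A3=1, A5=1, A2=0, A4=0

Antecedent (NOT A3) = 0; consequent ((A2 OR A4)) = 0.
0 → 0 = 1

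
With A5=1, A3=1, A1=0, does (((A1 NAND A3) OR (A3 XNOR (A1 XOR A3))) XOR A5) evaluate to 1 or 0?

Substituting: (((0 NAND 1) OR (1 XNOR (0 XOR 1))) XOR 1)
= 0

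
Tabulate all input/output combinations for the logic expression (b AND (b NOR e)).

e | b | Output
--------------
0 | 0 | 0
0 | 1 | 0
1 | 0 | 0
1 | 1 | 0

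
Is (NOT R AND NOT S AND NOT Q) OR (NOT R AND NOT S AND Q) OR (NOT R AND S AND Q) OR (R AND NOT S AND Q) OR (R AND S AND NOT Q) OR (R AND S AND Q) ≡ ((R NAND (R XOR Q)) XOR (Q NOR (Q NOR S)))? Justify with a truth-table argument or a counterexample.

Yes, they are equivalent — the two output columns agree on all 8 assignments:
R | S | Q | Expression 1 | Expression 2
---------------------------------------
0 | 0 | 0 | 1 | 1
0 | 0 | 1 | 1 | 1
0 | 1 | 0 | 0 | 0
0 | 1 | 1 | 1 | 1
1 | 0 | 0 | 0 | 0
1 | 0 | 1 | 1 | 1
1 | 1 | 0 | 1 | 1
1 | 1 | 1 | 1 | 1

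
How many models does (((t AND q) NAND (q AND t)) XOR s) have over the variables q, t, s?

Satisfying assignments: (0,0,0), (0,1,0), (1,0,0), (1,1,1)
Count: 4 out of 8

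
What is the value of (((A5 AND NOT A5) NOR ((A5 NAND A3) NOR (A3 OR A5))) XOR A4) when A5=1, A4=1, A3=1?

Substituting: (((1 AND NOT 1) NOR ((1 NAND 1) NOR (1 OR 1))) XOR 1)
= 0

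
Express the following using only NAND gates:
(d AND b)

((d NAND b) NAND (d NAND b))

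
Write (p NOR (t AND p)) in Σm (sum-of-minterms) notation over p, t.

Σm(0, 1) = (NOT p AND NOT t) OR (NOT p AND t)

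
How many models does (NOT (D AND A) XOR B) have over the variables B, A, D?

Satisfying assignments: (0,0,0), (0,0,1), (0,1,0), (1,1,1)
Count: 4 out of 8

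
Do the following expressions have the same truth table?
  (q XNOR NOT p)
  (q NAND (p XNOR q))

No. Counterexample: with q=0, p=0, Expression 1 = 0 but Expression 2 = 1.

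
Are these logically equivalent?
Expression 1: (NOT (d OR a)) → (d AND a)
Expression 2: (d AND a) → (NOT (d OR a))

No, Converse is not equivalent to original (counterexample: d=0, a=0)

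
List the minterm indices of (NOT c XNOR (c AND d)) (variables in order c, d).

Σm(2) = (c AND NOT d)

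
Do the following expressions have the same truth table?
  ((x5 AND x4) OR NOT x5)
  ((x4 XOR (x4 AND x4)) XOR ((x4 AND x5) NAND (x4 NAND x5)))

No. Counterexample: with x4=0, x5=1, Expression 1 = 0 but Expression 2 = 1.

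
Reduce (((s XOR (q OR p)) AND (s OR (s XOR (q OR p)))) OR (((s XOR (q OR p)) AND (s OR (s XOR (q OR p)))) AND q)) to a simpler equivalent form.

By absorption (E OR (E AND v) = E) then absorption (E AND (E OR v) = E):
= (s XOR (q OR p))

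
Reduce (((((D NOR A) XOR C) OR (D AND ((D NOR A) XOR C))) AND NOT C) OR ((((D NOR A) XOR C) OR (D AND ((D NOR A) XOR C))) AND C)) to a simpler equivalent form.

By distribution ((E AND v) OR (E AND NOT v) = E) then absorption (E OR (E AND v) = E):
= ((D NOR A) XOR C)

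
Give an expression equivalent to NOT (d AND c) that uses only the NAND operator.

(((d NAND c) NAND (d NAND c)) NAND ((d NAND c) NAND (d NAND c)))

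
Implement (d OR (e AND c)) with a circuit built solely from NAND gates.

((d NAND d) NAND (((e NAND c) NAND (e NAND c)) NAND ((e NAND c) NAND (e NAND c))))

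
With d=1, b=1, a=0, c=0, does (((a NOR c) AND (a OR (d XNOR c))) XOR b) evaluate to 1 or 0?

Substituting: (((0 NOR 0) AND (0 OR (1 XNOR 0))) XOR 1)
= 1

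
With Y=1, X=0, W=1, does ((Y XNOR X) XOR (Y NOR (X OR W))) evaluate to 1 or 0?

Substituting: ((1 XNOR 0) XOR (1 NOR (0 OR 1)))
= 0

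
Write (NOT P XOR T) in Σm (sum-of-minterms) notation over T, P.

Σm(0, 3) = (NOT T AND NOT P) OR (T AND P)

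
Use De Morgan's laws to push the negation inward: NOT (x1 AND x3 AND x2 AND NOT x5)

NOT x1 OR NOT x3 OR NOT x2 OR x5
De Morgan's: NOT(AND of terms) = OR of negations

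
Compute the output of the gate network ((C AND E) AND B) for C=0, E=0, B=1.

Substituting: ((0 AND 0) AND 1)
= 0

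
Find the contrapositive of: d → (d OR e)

Contrapositive: NOT (d OR e) → NOT d
Note: A statement and its contrapositive are logically equivalent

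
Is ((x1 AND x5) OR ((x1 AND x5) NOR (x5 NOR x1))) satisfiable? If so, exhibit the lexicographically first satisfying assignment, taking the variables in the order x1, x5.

x1=0, x5=1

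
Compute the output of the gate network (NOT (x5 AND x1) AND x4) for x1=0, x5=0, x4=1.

Substituting: (NOT (0 AND 0) AND 1)
= 1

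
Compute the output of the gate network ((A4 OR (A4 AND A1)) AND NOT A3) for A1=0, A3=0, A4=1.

Substituting: ((1 OR (1 AND 0)) AND NOT 0)
= 1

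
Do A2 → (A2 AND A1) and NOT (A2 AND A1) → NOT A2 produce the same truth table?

Yes, Contrapositive is always equivalent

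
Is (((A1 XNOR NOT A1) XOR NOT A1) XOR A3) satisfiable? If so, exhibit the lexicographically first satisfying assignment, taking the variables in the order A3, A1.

A3=0, A1=0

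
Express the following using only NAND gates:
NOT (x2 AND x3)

(((x2 NAND x3) NAND (x2 NAND x3)) NAND ((x2 NAND x3) NAND (x2 NAND x3)))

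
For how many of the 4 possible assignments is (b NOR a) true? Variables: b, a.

Satisfying assignments: (0,0)
Count: 1 out of 4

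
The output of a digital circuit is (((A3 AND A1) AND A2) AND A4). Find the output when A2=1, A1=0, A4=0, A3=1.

Substituting: (((1 AND 0) AND 1) AND 0)
= 0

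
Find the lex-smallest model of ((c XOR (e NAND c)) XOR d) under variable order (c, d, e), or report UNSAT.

c=0, d=0, e=0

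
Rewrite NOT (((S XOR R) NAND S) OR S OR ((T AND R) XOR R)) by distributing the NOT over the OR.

NOT ((S XOR R) NAND S) AND NOT S AND NOT ((T AND R) XOR R)
De Morgan's: NOT(OR of terms) = AND of negations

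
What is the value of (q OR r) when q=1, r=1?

Substituting: (1 OR 1)
= 1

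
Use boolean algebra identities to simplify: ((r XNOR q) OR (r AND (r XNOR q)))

By absorption (E OR (E AND v) = E):
= (r XNOR q)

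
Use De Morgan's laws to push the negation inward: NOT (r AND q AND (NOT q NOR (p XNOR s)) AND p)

NOT r OR NOT q OR NOT (NOT q NOR (p XNOR s)) OR NOT p
De Morgan's: NOT(AND of terms) = OR of negations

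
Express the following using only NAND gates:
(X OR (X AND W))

((X NAND X) NAND (((X NAND W) NAND (X NAND W)) NAND ((X NAND W) NAND (X NAND W))))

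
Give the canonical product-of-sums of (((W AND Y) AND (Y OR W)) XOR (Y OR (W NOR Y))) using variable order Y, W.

ΠM(1, 3) = (Y OR NOT W) AND (NOT Y OR NOT W)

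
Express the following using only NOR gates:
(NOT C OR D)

(((C NOR C) NOR D) NOR ((C NOR C) NOR D))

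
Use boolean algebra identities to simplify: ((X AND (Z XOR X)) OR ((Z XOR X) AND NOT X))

By distribution ((E AND v) OR (E AND NOT v) = E):
= (Z XOR X)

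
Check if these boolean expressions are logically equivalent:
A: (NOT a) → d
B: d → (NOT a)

No, Converse is not equivalent to original (counterexample: a=0, e=0, d=0)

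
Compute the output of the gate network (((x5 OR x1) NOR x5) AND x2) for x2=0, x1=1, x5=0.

Substituting: (((0 OR 1) NOR 0) AND 0)
= 0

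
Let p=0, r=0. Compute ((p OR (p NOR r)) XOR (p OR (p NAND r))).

Substituting: ((0 OR (0 NOR 0)) XOR (0 OR (0 NAND 0)))
= 0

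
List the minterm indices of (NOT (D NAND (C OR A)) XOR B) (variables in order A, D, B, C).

Σm(2, 3, 5, 6, 10, 11, 12, 13) = (NOT A AND NOT D AND B AND NOT C) OR (NOT A AND NOT D AND B AND C) OR (NOT A AND D AND NOT B AND C) OR (NOT A AND D AND B AND NOT C) OR (A AND NOT D AND B AND NOT C) OR (A AND NOT D AND B AND C) OR (A AND D AND NOT B AND NOT C) OR (A AND D AND NOT B AND C)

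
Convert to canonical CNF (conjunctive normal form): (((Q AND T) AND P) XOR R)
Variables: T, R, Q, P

(T OR R OR Q OR P) AND (T OR R OR Q OR NOT P) AND (T OR R OR NOT Q OR P) AND (T OR R OR NOT Q OR NOT P) AND (NOT T OR R OR Q OR P) AND (NOT T OR R OR Q OR NOT P) AND (NOT T OR R OR NOT Q OR P) AND (NOT T OR NOT R OR NOT Q OR NOT P)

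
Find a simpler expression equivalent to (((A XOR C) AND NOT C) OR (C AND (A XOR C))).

By distribution ((E AND v) OR (E AND NOT v) = E):
= (A XOR C)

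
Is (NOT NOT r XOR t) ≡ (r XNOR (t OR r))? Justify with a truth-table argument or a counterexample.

No. Counterexample: with r=0, t=0, Expression 1 = 0 but Expression 2 = 1.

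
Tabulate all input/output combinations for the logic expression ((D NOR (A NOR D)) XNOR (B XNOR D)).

B | D | A | Output
------------------
0 | 0 | 0 | 0
0 | 0 | 1 | 1
0 | 1 | 0 | 1
0 | 1 | 1 | 1
1 | 0 | 0 | 1
1 | 0 | 1 | 0
1 | 1 | 0 | 0
1 | 1 | 1 | 0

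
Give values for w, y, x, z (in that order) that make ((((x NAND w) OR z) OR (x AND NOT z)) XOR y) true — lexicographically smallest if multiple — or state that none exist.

w=0, y=0, x=0, z=0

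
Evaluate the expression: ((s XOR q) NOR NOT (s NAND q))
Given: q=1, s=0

Substituting: ((0 XOR 1) NOR NOT (0 NAND 1))
= 0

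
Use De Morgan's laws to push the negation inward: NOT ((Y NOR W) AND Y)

NOT (Y NOR W) OR NOT Y
De Morgan's: NOT(AND of terms) = OR of negations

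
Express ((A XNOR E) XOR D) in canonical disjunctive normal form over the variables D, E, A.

(NOT D AND NOT E AND NOT A) OR (NOT D AND E AND A) OR (D AND NOT E AND A) OR (D AND E AND NOT A)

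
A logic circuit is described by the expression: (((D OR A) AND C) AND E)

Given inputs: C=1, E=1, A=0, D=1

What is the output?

Substituting: (((1 OR 0) AND 1) AND 1)
= 1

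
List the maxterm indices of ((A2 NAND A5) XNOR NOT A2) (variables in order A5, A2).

ΠM(1) = (A5 OR NOT A2)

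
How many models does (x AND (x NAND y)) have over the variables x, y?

Satisfying assignments: (1,0)
Count: 1 out of 4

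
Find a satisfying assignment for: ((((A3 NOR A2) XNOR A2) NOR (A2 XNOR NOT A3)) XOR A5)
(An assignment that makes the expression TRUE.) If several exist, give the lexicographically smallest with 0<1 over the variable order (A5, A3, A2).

A5=0, A3=0, A2=0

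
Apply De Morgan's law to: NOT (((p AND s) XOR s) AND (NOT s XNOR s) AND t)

NOT ((p AND s) XOR s) OR NOT (NOT s XNOR s) OR NOT t
De Morgan's: NOT(AND of terms) = OR of negations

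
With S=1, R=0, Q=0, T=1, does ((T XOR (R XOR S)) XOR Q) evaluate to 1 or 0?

Substituting: ((1 XOR (0 XOR 1)) XOR 0)
= 0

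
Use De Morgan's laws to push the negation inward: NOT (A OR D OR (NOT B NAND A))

NOT A AND NOT D AND NOT (NOT B NAND A)
De Morgan's: NOT(OR of terms) = AND of negations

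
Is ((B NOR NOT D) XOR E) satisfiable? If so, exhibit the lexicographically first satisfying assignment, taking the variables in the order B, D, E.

B=0, D=0, E=1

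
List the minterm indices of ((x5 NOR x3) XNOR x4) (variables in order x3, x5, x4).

Σm(1, 2, 4, 6) = (NOT x3 AND NOT x5 AND x4) OR (NOT x3 AND x5 AND NOT x4) OR (x3 AND NOT x5 AND NOT x4) OR (x3 AND x5 AND NOT x4)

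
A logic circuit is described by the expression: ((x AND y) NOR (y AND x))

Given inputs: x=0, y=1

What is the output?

Substituting: ((0 AND 1) NOR (1 AND 0))
= 1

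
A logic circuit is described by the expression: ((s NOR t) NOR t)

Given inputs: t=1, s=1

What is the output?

Substituting: ((1 NOR 1) NOR 1)
= 0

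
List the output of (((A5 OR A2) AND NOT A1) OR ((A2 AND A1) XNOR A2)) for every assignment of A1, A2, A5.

A1 | A2 | A5 | Output
---------------------
0 | 0 | 0 | 1
0 | 0 | 1 | 1
0 | 1 | 0 | 1
0 | 1 | 1 | 1
1 | 0 | 0 | 1
1 | 0 | 1 | 1
1 | 1 | 0 | 1
1 | 1 | 1 | 1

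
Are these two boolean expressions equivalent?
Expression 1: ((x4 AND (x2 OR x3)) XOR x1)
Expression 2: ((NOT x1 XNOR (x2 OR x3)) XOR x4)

No. Counterexample: with x1=0, x4=0, x3=0, x2=1, Expression 1 = 0 but Expression 2 = 1.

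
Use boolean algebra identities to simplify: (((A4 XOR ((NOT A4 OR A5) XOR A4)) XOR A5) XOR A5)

By XOR self-cancellation ((E XOR v) XOR v = E) then XOR self-cancellation ((E XOR v) XOR v = E):
= (NOT A4 OR A5)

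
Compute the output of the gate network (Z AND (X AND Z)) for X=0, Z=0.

Substituting: (0 AND (0 AND 0))
= 0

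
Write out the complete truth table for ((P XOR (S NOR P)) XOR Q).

Q | P | S | Output
------------------
0 | 0 | 0 | 1
0 | 0 | 1 | 0
0 | 1 | 0 | 1
0 | 1 | 1 | 1
1 | 0 | 0 | 0
1 | 0 | 1 | 1
1 | 1 | 0 | 0
1 | 1 | 1 | 0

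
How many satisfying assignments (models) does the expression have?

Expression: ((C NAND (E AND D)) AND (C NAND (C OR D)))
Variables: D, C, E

Satisfying assignments: (0,0,0), (0,0,1), (1,0,0), (1,0,1)
Count: 4 out of 8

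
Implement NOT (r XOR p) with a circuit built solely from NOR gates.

(((((r NOR p) NOR (r NOR p)) NOR ((r NOR p) NOR (r NOR p))) NOR ((((r NOR r) NOR (p NOR p)) NOR ((r NOR r) NOR (p NOR p))) NOR (((r NOR r) NOR (p NOR p)) NOR ((r NOR r) NOR (p NOR p))))) NOR ((((r NOR p) NOR (r NOR p)) NOR ((r NOR p) NOR (r NOR p))) NOR ((((r NOR r) NOR (p NOR p)) NOR ((r NOR r) NOR (p NOR p))) NOR (((r NOR r) NOR (p NOR p)) NOR ((r NOR r) NOR (p NOR p))))))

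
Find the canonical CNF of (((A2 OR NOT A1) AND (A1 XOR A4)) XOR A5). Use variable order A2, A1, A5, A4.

(A2 OR A1 OR A5 OR A4) AND (A2 OR A1 OR NOT A5 OR NOT A4) AND (A2 OR NOT A1 OR A5 OR A4) AND (A2 OR NOT A1 OR A5 OR NOT A4) AND (NOT A2 OR A1 OR A5 OR A4) AND (NOT A2 OR A1 OR NOT A5 OR NOT A4) AND (NOT A2 OR NOT A1 OR A5 OR NOT A4) AND (NOT A2 OR NOT A1 OR NOT A5 OR A4)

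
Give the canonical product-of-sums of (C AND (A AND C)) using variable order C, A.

ΠM(0, 1, 2) = (C OR A) AND (C OR NOT A) AND (NOT C OR A)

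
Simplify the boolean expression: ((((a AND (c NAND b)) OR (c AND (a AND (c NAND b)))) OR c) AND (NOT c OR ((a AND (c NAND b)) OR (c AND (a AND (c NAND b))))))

By distribution ((E OR v) AND (E OR NOT v) = E) then absorption (E OR (E AND v) = E):
= (a AND (c NAND b))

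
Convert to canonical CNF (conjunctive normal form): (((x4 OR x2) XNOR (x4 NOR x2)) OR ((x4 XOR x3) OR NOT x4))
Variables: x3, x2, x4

(NOT x3 OR x2 OR NOT x4) AND (NOT x3 OR NOT x2 OR NOT x4)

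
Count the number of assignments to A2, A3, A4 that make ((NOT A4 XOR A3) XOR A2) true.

Satisfying assignments: (0,0,0), (0,1,1), (1,0,1), (1,1,0)
Count: 4 out of 8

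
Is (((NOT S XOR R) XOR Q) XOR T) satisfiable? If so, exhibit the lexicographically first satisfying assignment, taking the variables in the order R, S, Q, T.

R=0, S=0, Q=0, T=0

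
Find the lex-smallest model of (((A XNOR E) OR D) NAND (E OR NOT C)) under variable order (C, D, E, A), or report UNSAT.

C=0, D=0, E=0, A=1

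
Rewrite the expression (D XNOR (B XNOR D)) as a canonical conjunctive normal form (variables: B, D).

(B OR D) AND (B OR NOT D)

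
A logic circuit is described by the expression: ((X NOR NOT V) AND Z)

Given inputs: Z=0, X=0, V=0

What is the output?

Substituting: ((0 NOR NOT 0) AND 0)
= 0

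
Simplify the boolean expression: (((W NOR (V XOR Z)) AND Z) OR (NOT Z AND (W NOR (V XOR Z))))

By distribution ((E AND v) OR (E AND NOT v) = E):
= (W NOR (V XOR Z))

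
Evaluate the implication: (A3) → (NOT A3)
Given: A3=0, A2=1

Antecedent (A3) = 0; consequent (NOT A3) = 1.
0 → 1 = 1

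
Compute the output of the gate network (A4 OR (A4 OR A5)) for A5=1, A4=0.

Substituting: (0 OR (0 OR 1))
= 1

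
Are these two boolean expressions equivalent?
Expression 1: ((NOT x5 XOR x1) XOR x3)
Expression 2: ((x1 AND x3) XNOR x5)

No. Counterexample: with x1=0, x5=0, x3=1, Expression 1 = 0 but Expression 2 = 1.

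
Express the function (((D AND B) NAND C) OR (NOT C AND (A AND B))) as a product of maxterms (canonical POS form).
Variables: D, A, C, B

ΠM(11, 15) = (NOT D OR A OR NOT C OR NOT B) AND (NOT D OR NOT A OR NOT C OR NOT B)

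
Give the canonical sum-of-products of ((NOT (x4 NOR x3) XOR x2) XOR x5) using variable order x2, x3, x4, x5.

Σm(1, 2, 4, 6, 8, 11, 13, 15) = (NOT x2 AND NOT x3 AND NOT x4 AND x5) OR (NOT x2 AND NOT x3 AND x4 AND NOT x5) OR (NOT x2 AND x3 AND NOT x4 AND NOT x5) OR (NOT x2 AND x3 AND x4 AND NOT x5) OR (x2 AND NOT x3 AND NOT x4 AND NOT x5) OR (x2 AND NOT x3 AND x4 AND x5) OR (x2 AND x3 AND NOT x4 AND x5) OR (x2 AND x3 AND x4 AND x5)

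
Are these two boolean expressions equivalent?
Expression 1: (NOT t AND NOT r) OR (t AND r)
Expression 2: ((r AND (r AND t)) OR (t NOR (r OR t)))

Yes, they are equivalent — the two output columns agree on all 4 assignments:
t | r | Expression 1 | Expression 2
-----------------------------------
0 | 0 | 1 | 1
0 | 1 | 0 | 0
1 | 0 | 0 | 0
1 | 1 | 1 | 1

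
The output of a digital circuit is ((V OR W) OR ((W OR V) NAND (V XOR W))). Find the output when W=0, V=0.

Substituting: ((0 OR 0) OR ((0 OR 0) NAND (0 XOR 0)))
= 1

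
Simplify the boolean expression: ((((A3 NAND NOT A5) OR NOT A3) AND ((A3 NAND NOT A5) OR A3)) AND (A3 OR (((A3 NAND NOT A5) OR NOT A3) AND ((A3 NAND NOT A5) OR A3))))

By absorption (E AND (E OR v) = E) then distribution ((E OR v) AND (E OR NOT v) = E):
= (A3 NAND NOT A5)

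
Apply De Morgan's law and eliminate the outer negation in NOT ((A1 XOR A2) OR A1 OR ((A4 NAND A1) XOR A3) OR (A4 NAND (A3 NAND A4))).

NOT (A1 XOR A2) AND NOT A1 AND NOT ((A4 NAND A1) XOR A3) AND NOT (A4 NAND (A3 NAND A4))
De Morgan's: NOT(OR of terms) = AND of negations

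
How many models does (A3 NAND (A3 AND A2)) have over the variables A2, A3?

Satisfying assignments: (0,0), (0,1), (1,0)
Count: 3 out of 4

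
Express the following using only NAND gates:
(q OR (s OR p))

((q NAND q) NAND (((s NAND s) NAND (p NAND p)) NAND ((s NAND s) NAND (p NAND p))))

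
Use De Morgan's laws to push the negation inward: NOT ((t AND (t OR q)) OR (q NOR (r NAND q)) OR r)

NOT (t AND (t OR q)) AND NOT (q NOR (r NAND q)) AND NOT r
De Morgan's: NOT(OR of terms) = AND of negations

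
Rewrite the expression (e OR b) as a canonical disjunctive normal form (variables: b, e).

(NOT b AND e) OR (b AND NOT e) OR (b AND e)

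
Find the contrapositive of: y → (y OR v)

Contrapositive: NOT (y OR v) → NOT y
Note: A statement and its contrapositive are logically equivalent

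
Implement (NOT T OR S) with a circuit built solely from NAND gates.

(((T NAND T) NAND (T NAND T)) NAND (S NAND S))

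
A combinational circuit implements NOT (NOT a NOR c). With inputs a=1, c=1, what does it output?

Substituting: NOT (NOT 1 NOR 1)
= 1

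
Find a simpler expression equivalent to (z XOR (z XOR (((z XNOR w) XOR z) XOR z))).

By XOR self-cancellation ((E XOR v) XOR v = E) then XOR self-cancellation ((E XOR v) XOR v = E):
= (z XNOR w)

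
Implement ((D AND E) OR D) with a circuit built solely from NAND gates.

((((D NAND E) NAND (D NAND E)) NAND ((D NAND E) NAND (D NAND E))) NAND (D NAND D))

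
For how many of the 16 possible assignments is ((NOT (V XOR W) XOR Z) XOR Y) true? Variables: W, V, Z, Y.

Satisfying assignments: (0,0,0,0), (0,0,1,1), (0,1,0,1), (0,1,1,0), (1,0,0,1), (1,0,1,0), (1,1,0,0), (1,1,1,1)
Count: 8 out of 16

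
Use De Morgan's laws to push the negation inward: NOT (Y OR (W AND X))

NOT Y AND NOT (W AND X)
De Morgan's: NOT(OR of terms) = AND of negations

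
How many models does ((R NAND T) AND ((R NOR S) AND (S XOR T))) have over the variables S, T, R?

Satisfying assignments: (0,1,0)
Count: 1 out of 8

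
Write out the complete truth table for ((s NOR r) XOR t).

t | s | r | Output
------------------
0 | 0 | 0 | 1
0 | 0 | 1 | 0
0 | 1 | 0 | 0
0 | 1 | 1 | 0
1 | 0 | 0 | 0
1 | 0 | 1 | 1
1 | 1 | 0 | 1
1 | 1 | 1 | 1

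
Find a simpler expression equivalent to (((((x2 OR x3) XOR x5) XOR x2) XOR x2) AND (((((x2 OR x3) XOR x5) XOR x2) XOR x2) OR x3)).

By absorption (E AND (E OR v) = E) then XOR self-cancellation ((E XOR v) XOR v = E):
= ((x2 OR x3) XOR x5)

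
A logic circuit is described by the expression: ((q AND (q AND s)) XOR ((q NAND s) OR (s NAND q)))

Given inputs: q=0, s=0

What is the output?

Substituting: ((0 AND (0 AND 0)) XOR ((0 NAND 0) OR (0 NAND 0)))
= 1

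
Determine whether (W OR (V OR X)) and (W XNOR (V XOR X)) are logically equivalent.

No. Counterexample: with W=0, X=0, V=0, Expression 1 = 0 but Expression 2 = 1.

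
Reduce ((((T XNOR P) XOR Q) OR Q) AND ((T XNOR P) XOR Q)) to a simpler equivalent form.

By absorption (E AND (E OR v) = E):
= ((T XNOR P) XOR Q)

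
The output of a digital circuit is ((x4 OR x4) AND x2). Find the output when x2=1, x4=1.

Substituting: ((1 OR 1) AND 1)
= 1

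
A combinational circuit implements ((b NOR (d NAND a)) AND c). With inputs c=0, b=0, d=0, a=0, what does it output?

Substituting: ((0 NOR (0 NAND 0)) AND 0)
= 0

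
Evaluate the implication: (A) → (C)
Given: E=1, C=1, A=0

Antecedent (A) = 0; consequent (C) = 1.
0 → 1 = 1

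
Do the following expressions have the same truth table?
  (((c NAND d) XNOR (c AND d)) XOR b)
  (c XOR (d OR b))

No. Counterexample: with c=0, d=1, b=0, Expression 1 = 0 but Expression 2 = 1.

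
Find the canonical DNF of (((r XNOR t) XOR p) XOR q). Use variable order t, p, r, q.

(NOT t AND NOT p AND NOT r AND NOT q) OR (NOT t AND NOT p AND r AND q) OR (NOT t AND p AND NOT r AND q) OR (NOT t AND p AND r AND NOT q) OR (t AND NOT p AND NOT r AND q) OR (t AND NOT p AND r AND NOT q) OR (t AND p AND NOT r AND NOT q) OR (t AND p AND r AND q)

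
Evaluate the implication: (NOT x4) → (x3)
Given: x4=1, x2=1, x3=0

Antecedent (NOT x4) = 0; consequent (x3) = 0.
0 → 0 = 1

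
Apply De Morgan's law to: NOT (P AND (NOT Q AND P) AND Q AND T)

NOT P OR NOT (NOT Q AND P) OR NOT Q OR NOT T
De Morgan's: NOT(AND of terms) = OR of negations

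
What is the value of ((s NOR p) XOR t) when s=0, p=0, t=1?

Substituting: ((0 NOR 0) XOR 1)
= 0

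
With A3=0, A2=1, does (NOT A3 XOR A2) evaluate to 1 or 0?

Substituting: (NOT 0 XOR 1)
= 0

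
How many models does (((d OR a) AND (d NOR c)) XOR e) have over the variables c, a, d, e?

Satisfying assignments: (0,0,0,1), (0,0,1,1), (0,1,0,0), (0,1,1,1), (1,0,0,1), (1,0,1,1), (1,1,0,1), (1,1,1,1)
Count: 8 out of 16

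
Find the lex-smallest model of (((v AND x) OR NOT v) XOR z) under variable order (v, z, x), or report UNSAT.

v=0, z=0, x=0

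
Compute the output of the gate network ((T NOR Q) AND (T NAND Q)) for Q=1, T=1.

Substituting: ((1 NOR 1) AND (1 NAND 1))
= 0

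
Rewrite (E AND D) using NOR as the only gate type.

((E NOR E) NOR (D NOR D))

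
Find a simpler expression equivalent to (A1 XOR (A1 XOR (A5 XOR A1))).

By XOR self-cancellation ((E XOR v) XOR v = E):
= (A5 XOR A1)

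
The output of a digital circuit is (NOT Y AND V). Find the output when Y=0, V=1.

Substituting: (NOT 0 AND 1)
= 1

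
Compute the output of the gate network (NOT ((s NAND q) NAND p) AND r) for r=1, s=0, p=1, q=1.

Substituting: (NOT ((0 NAND 1) NAND 1) AND 1)
= 1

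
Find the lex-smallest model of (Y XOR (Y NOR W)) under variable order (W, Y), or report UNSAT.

W=0, Y=0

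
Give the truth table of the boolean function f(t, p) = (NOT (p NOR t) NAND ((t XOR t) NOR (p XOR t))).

t | p | Output
--------------
0 | 0 | 1
0 | 1 | 1
1 | 0 | 1
1 | 1 | 0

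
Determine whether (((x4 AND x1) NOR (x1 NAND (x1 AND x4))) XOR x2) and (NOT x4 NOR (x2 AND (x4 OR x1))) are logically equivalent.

No. Counterexample: with x4=0, x2=1, x1=0, Expression 1 = 1 but Expression 2 = 0.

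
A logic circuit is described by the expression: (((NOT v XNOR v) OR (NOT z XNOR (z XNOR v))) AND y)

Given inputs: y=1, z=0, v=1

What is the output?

Substituting: (((NOT 1 XNOR 1) OR (NOT 0 XNOR (0 XNOR 1))) AND 1)
= 0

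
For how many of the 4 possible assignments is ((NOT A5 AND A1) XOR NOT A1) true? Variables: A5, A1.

Satisfying assignments: (0,0), (0,1), (1,0)
Count: 3 out of 4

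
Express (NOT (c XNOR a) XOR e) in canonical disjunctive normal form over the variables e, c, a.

(NOT e AND NOT c AND a) OR (NOT e AND c AND NOT a) OR (e AND NOT c AND NOT a) OR (e AND c AND a)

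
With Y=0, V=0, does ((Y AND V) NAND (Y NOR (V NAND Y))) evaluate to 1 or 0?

Substituting: ((0 AND 0) NAND (0 NOR (0 NAND 0)))
= 1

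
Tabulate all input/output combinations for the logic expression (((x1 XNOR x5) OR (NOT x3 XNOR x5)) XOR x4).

x1 | x5 | x3 | x4 | Output
--------------------------
0 | 0 | 0 | 0 | 1
0 | 0 | 0 | 1 | 0
0 | 0 | 1 | 0 | 1
0 | 0 | 1 | 1 | 0
0 | 1 | 0 | 0 | 1
0 | 1 | 0 | 1 | 0
0 | 1 | 1 | 0 | 0
0 | 1 | 1 | 1 | 1
1 | 0 | 0 | 0 | 0
1 | 0 | 0 | 1 | 1
1 | 0 | 1 | 0 | 1
1 | 0 | 1 | 1 | 0
1 | 1 | 0 | 0 | 1
1 | 1 | 0 | 1 | 0
1 | 1 | 1 | 0 | 1
1 | 1 | 1 | 1 | 0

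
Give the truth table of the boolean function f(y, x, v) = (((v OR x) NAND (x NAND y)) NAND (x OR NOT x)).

y | x | v | Output
------------------
0 | 0 | 0 | 0
0 | 0 | 1 | 1
0 | 1 | 0 | 1
0 | 1 | 1 | 1
1 | 0 | 0 | 0
1 | 0 | 1 | 1
1 | 1 | 0 | 0
1 | 1 | 1 | 0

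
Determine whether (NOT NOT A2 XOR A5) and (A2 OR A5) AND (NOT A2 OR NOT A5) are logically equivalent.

Yes, they are equivalent — the two output columns agree on all 4 assignments:
A2 | A5 | Expression 1 | Expression 2
-------------------------------------
0 | 0 | 0 | 0
0 | 1 | 1 | 1
1 | 0 | 1 | 1
1 | 1 | 0 | 0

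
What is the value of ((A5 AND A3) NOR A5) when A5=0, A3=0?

Substituting: ((0 AND 0) NOR 0)
= 1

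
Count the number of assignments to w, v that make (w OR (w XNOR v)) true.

Satisfying assignments: (0,0), (1,0), (1,1)
Count: 3 out of 4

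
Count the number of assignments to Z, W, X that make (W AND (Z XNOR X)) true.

Satisfying assignments: (0,1,0), (1,1,1)
Count: 2 out of 8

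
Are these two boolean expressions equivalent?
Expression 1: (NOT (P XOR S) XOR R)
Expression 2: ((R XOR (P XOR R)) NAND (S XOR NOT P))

No. Counterexample: with S=0, P=0, R=1, Expression 1 = 0 but Expression 2 = 1.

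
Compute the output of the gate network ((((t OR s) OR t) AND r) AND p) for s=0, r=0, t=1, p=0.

Substituting: ((((1 OR 0) OR 1) AND 0) AND 0)
= 0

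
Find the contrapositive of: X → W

Contrapositive: NOT W → NOT X
Note: A statement and its contrapositive are logically equivalent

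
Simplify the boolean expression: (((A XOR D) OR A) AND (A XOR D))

By absorption (E AND (E OR v) = E):
= (A XOR D)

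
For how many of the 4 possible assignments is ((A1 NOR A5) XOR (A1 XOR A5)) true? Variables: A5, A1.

Satisfying assignments: (0,0), (0,1), (1,0)
Count: 3 out of 4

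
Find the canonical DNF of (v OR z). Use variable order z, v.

(NOT z AND v) OR (z AND NOT v) OR (z AND v)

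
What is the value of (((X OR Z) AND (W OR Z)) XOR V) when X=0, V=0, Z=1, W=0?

Substituting: (((0 OR 1) AND (0 OR 1)) XOR 0)
= 1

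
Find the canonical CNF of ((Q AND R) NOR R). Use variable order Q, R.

(Q OR NOT R) AND (NOT Q OR NOT R)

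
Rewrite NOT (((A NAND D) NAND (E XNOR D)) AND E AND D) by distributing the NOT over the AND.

NOT ((A NAND D) NAND (E XNOR D)) OR NOT E OR NOT D
De Morgan's: NOT(AND of terms) = OR of negations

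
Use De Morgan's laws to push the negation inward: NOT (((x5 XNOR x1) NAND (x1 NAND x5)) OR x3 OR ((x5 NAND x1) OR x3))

NOT ((x5 XNOR x1) NAND (x1 NAND x5)) AND NOT x3 AND NOT ((x5 NAND x1) OR x3)
De Morgan's: NOT(OR of terms) = AND of negations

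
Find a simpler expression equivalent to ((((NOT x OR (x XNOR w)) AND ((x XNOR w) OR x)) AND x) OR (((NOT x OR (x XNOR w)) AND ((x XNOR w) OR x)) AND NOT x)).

By distribution ((E AND v) OR (E AND NOT v) = E) then distribution ((E OR v) AND (E OR NOT v) = E):
= (x XNOR w)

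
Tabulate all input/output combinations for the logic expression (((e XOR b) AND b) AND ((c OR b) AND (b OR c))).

c | e | b | Output
------------------
0 | 0 | 0 | 0
0 | 0 | 1 | 1
0 | 1 | 0 | 0
0 | 1 | 1 | 0
1 | 0 | 0 | 0
1 | 0 | 1 | 1
1 | 1 | 0 | 0
1 | 1 | 1 | 0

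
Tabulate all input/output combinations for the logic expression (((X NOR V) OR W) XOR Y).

W | V | Y | X | Output
----------------------
0 | 0 | 0 | 0 | 1
0 | 0 | 0 | 1 | 0
0 | 0 | 1 | 0 | 0
0 | 0 | 1 | 1 | 1
0 | 1 | 0 | 0 | 0
0 | 1 | 0 | 1 | 0
0 | 1 | 1 | 0 | 1
0 | 1 | 1 | 1 | 1
1 | 0 | 0 | 0 | 1
1 | 0 | 0 | 1 | 1
1 | 0 | 1 | 0 | 0
1 | 0 | 1 | 1 | 0
1 | 1 | 0 | 0 | 1
1 | 1 | 0 | 1 | 1
1 | 1 | 1 | 0 | 0
1 | 1 | 1 | 1 | 0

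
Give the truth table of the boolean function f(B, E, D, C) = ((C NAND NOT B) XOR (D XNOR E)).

B | E | D | C | Output
----------------------
0 | 0 | 0 | 0 | 0
0 | 0 | 0 | 1 | 1
0 | 0 | 1 | 0 | 1
0 | 0 | 1 | 1 | 0
0 | 1 | 0 | 0 | 1
0 | 1 | 0 | 1 | 0
0 | 1 | 1 | 0 | 0
0 | 1 | 1 | 1 | 1
1 | 0 | 0 | 0 | 0
1 | 0 | 0 | 1 | 0
1 | 0 | 1 | 0 | 1
1 | 0 | 1 | 1 | 1
1 | 1 | 0 | 0 | 1
1 | 1 | 0 | 1 | 1
1 | 1 | 1 | 0 | 0
1 | 1 | 1 | 1 | 0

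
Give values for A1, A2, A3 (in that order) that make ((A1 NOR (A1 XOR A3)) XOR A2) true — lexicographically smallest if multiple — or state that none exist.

A1=0, A2=0, A3=0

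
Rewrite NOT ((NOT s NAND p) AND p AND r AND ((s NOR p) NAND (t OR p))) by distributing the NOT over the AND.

NOT (NOT s NAND p) OR NOT p OR NOT r OR NOT ((s NOR p) NAND (t OR p))
De Morgan's: NOT(AND of terms) = OR of negations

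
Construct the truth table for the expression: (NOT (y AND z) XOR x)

z | y | x | Output
------------------
0 | 0 | 0 | 1
0 | 0 | 1 | 0
0 | 1 | 0 | 1
0 | 1 | 1 | 0
1 | 0 | 0 | 1
1 | 0 | 1 | 0
1 | 1 | 0 | 0
1 | 1 | 1 | 1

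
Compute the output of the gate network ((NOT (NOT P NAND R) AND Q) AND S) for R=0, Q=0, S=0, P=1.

Substituting: ((NOT (NOT 1 NAND 0) AND 0) AND 0)
= 0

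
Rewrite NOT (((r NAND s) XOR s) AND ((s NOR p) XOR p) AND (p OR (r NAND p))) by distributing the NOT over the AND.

NOT ((r NAND s) XOR s) OR NOT ((s NOR p) XOR p) OR NOT (p OR (r NAND p))
De Morgan's: NOT(AND of terms) = OR of negations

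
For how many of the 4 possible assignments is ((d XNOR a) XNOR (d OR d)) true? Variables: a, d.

Satisfying assignments: (1,0), (1,1)
Count: 2 out of 4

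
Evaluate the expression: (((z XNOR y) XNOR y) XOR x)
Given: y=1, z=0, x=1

Substituting: (((0 XNOR 1) XNOR 1) XOR 1)
= 1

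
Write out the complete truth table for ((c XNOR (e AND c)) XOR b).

b | c | e | Output
------------------
0 | 0 | 0 | 1
0 | 0 | 1 | 1
0 | 1 | 0 | 0
0 | 1 | 1 | 1
1 | 0 | 0 | 0
1 | 0 | 1 | 0
1 | 1 | 0 | 1
1 | 1 | 1 | 0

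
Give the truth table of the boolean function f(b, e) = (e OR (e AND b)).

b | e | Output
--------------
0 | 0 | 0
0 | 1 | 1
1 | 0 | 0
1 | 1 | 1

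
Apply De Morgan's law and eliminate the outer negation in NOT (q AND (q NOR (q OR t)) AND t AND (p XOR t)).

NOT q OR NOT (q NOR (q OR t)) OR NOT t OR NOT (p XOR t)
De Morgan's: NOT(AND of terms) = OR of negations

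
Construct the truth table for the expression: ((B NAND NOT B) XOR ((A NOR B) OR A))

A | B | Output
--------------
0 | 0 | 0
0 | 1 | 1
1 | 0 | 0
1 | 1 | 0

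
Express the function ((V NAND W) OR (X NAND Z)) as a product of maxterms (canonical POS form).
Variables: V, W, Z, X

ΠM(15) = (NOT V OR NOT W OR NOT Z OR NOT X)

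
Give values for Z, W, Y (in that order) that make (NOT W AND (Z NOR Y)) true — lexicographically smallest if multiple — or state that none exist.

Z=0, W=0, Y=0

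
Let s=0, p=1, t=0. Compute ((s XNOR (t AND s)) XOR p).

Substituting: ((0 XNOR (0 AND 0)) XOR 1)
= 0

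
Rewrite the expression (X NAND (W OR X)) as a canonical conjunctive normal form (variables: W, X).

(W OR NOT X) AND (NOT W OR NOT X)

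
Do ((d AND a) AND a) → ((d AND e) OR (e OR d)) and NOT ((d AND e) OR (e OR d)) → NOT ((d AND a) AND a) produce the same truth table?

Yes, Contrapositive is always equivalent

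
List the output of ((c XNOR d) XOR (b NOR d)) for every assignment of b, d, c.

b | d | c | Output
------------------
0 | 0 | 0 | 0
0 | 0 | 1 | 1
0 | 1 | 0 | 0
0 | 1 | 1 | 1
1 | 0 | 0 | 1
1 | 0 | 1 | 0
1 | 1 | 0 | 0
1 | 1 | 1 | 1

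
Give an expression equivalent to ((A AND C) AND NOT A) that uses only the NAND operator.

((((A NAND C) NAND (A NAND C)) NAND (A NAND A)) NAND (((A NAND C) NAND (A NAND C)) NAND (A NAND A)))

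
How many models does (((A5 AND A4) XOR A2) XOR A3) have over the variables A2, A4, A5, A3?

Satisfying assignments: (0,0,0,1), (0,0,1,1), (0,1,0,1), (0,1,1,0), (1,0,0,0), (1,0,1,0), (1,1,0,0), (1,1,1,1)
Count: 8 out of 16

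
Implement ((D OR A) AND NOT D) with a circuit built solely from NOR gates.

((((D NOR A) NOR (D NOR A)) NOR ((D NOR A) NOR (D NOR A))) NOR ((D NOR D) NOR (D NOR D)))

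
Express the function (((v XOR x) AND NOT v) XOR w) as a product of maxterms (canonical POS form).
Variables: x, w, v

ΠM(0, 1, 5, 6) = (x OR w OR v) AND (x OR w OR NOT v) AND (NOT x OR w OR NOT v) AND (NOT x OR NOT w OR v)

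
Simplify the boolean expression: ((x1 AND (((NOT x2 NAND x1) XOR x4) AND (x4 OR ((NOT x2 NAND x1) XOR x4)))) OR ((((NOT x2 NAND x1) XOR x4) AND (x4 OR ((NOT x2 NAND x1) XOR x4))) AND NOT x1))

By distribution ((E AND v) OR (E AND NOT v) = E) then absorption (E AND (E OR v) = E):
= ((NOT x2 NAND x1) XOR x4)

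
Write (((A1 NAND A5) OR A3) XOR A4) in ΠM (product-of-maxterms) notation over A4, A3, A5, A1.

ΠM(3, 8, 9, 10, 12, 13, 14, 15) = (A4 OR A3 OR NOT A5 OR NOT A1) AND (NOT A4 OR A3 OR A5 OR A1) AND (NOT A4 OR A3 OR A5 OR NOT A1) AND (NOT A4 OR A3 OR NOT A5 OR A1) AND (NOT A4 OR NOT A3 OR A5 OR A1) AND (NOT A4 OR NOT A3 OR A5 OR NOT A1) AND (NOT A4 OR NOT A3 OR NOT A5 OR A1) AND (NOT A4 OR NOT A3 OR NOT A5 OR NOT A1)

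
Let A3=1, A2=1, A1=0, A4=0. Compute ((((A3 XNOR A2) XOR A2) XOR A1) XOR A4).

Substituting: ((((1 XNOR 1) XOR 1) XOR 0) XOR 0)
= 0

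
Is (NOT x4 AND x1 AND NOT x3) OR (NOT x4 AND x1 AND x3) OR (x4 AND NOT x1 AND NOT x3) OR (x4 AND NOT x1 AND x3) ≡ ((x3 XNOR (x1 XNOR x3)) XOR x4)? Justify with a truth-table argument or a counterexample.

Yes, they are equivalent — the two output columns agree on all 8 assignments:
x4 | x1 | x3 | Expression 1 | Expression 2
------------------------------------------
0 | 0 | 0 | 0 | 0
0 | 0 | 1 | 0 | 0
0 | 1 | 0 | 1 | 1
0 | 1 | 1 | 1 | 1
1 | 0 | 0 | 1 | 1
1 | 0 | 1 | 1 | 1
1 | 1 | 0 | 0 | 0
1 | 1 | 1 | 0 | 0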